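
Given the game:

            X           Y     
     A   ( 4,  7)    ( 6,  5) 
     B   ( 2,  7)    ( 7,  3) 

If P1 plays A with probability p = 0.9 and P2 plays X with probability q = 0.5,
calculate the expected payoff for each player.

E[P1] = 4.95, E[P2] = 5.9

Work:
E[P1] = p·q·π₁(A,X) + p·(1-q)·π₁(A,Y) + (1-p)·q·π₁(B,X) + (1-p)·(1-q)·π₁(B,Y)
= 0.9·0.5·4 + 0.9·0.5·6 + 0.1·0.5·2 + 0.1·0.5·7
= 4.95

E[P2] = 5.9 (similar calculation)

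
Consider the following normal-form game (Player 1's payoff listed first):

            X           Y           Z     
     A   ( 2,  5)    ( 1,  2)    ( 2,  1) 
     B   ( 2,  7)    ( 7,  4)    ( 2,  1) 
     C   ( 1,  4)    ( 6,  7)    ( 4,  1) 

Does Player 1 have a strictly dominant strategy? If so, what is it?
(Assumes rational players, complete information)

No strictly dominant strategy exists for Player 1

Work:
A strategy strictly dominates another if it gives a strictly higher payoff against every opponent action. Compare each pair of P1's strategies column-by-column:
  A vs B: [2 vs 2, 1 vs 7, 2 vs 2] → A does not strictly dominate B (column X: 2 ≤ 2)
  A vs C: [2 vs 1, 1 vs 6, 2 vs 4] → A does not strictly dominate C (column Y: 1 ≤ 6)
  B vs A: [2 vs 2, 7 vs 1, 2 vs 2] → B does not strictly dominate A (column X: 2 ≤ 2)
  B vs C: [2 vs 1, 7 vs 6, 2 vs 4] → B does not strictly dominate C (column Z: 2 ≤ 4)
  C vs A: [1 vs 2, 6 vs 1, 4 vs 2] → C does not strictly dominate A (column X: 1 ≤ 2)
  C vs B: [1 vs 2, 6 vs 7, 4 vs 2] → C does not strictly dominate B (column X: 1 ≤ 2)
No single strategy strictly dominates all others → no strictly dominant strategy.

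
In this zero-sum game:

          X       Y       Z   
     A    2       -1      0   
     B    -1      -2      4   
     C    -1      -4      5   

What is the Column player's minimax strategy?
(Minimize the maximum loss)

Column should play Y, value = -1

Work:
Column player minimizes Row's maximum payoff:
Column X: max payoff to Row = 2
Column Y: max payoff to Row = -1
Column Z: max payoff to Row = 5
Minimum is -1, achieved by column Y.
Minimax strategy: Y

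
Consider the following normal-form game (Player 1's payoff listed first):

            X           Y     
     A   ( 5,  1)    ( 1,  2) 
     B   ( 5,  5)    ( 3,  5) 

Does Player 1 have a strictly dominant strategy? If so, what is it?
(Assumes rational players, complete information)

No strictly dominant strategy exists for Player 1

Work:
A strategy strictly dominates another if it gives a strictly higher payoff against every opponent action. Compare each pair of P1's strategies column-by-column:
  A vs B: [5 vs 5, 1 vs 3] → A does not strictly dominate B (column X: 5 ≤ 5)
  B vs A: [5 vs 5, 3 vs 1] → B does not strictly dominate A (column X: 5 ≤ 5)
No single strategy strictly dominates all others → no strictly dominant strategy.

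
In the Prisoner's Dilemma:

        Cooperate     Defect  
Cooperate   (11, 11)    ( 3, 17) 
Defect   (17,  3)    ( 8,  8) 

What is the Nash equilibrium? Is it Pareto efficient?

(Defect, Defect) is NE; not Pareto efficient

Work:
Defect dominates Cooperate for both players:
If P2 cooperates: Defect (17) > Cooperate (11)
If P2 defects: Defect (8) > Cooperate (3)
NE: (Defect, Defect) with payoff (8, 8)
But (Cooperate, Cooperate) = (11, 11) Pareto dominates (8, 8)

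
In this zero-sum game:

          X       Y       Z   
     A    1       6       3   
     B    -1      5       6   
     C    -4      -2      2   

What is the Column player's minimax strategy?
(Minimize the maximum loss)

Column should play X, value = 1

Work:
Column player minimizes Row's maximum payoff:
Column X: max payoff to Row = 1
Column Y: max payoff to Row = 6
Column Z: max payoff to Row = 6
Minimum is 1, achieved by column X.
Minimax strategy: X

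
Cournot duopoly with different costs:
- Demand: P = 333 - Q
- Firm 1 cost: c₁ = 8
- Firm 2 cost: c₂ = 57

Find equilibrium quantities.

q₁* = 124.67, q₂* = 75.67

Work:
Reaction: q₁ = (333 - 8 - q₂)/2
Reaction: q₂ = (333 - 57 - q₁)/2
Solve simultaneously:
q₁* = (333 - 2×8 + 57)/3 = 124.67
q₂* = (333 - 2×57 + 8)/3 = 75.67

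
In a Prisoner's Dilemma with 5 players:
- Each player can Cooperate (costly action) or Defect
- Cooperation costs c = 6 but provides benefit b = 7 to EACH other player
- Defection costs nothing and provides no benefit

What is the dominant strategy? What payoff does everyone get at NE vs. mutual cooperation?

Dominant: Defect; NE payoff = 0; Coop payoff = 22

Work:
Defect dominates (saves cost c = 6, benefit to others is external)
NE: All defect → everyone gets 0
If all cooperate: each receives (4)×7 - 6 = 22
Social dilemma: 22 > 0 but NE gives 0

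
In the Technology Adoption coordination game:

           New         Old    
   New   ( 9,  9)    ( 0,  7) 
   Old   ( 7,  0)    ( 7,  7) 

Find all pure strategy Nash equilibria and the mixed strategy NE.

Pure NE: (New, New) and (Old, Old); Mixed NE: p = 0.7778, q = 0.7778

Work:
Check pure NE:
(New, New): (9, 9) - no unilateral deviation beneficial
(Old, Old): (7, 7) - no unilateral deviation beneficial
Mixed NE: P1 plays New with p = 0.7778, P2 plays New with q = 0.7778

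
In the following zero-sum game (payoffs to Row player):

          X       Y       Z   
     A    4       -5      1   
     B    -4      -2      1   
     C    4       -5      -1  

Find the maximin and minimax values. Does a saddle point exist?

Maximin = -4, Minimax = -2, Saddle: False

Work:
Row minimums: [-5, -4, -5] → maximin = -4
Column maximums: [4, -2, 1] → minimax = -2
No saddle point (maximin ≠ minimax). Mixed strategy needed.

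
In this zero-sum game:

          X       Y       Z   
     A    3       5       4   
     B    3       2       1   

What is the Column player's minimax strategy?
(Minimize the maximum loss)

Column should play X, value = 3

Work:
Column player minimizes Row's maximum payoff:
Column X: max payoff to Row = 3
Column Y: max payoff to Row = 5
Column Z: max payoff to Row = 4
Minimum is 3, achieved by column X.
Minimax strategy: X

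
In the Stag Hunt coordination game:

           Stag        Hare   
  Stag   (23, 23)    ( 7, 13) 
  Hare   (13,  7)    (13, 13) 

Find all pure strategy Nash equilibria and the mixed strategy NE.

Pure NE: (Stag, Stag) and (Hare, Hare); Mixed NE: p = 0.375, q = 0.375

Work:
Check pure NE:
(Stag, Stag): (23, 23) - no unilateral deviation beneficial
(Hare, Hare): (13, 13) - no unilateral deviation beneficial
Mixed NE: P1 plays Stag with p = 0.375, P2 plays Stag with q = 0.375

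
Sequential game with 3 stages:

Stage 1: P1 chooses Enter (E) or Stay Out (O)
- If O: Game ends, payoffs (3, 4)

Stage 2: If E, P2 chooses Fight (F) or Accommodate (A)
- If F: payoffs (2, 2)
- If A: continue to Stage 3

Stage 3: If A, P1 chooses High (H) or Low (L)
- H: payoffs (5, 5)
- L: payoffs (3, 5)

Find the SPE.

SPE: (E, A, H); Outcome (5, 5)

Work:
Stage 3: P1 chooses H (5 vs 3)
Stage 2: P2: F->2, A->5 (anticipating H). Choose A
Stage 1: P1: O->3, E->5 (anticipating A, H). Choose E
SPE path: E -> A -> H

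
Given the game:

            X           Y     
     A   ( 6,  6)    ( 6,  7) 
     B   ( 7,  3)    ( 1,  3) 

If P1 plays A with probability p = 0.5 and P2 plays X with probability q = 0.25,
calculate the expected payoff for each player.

E[P1] = 4.25, E[P2] = 4.875

Work:
E[P1] = p·q·π₁(A,X) + p·(1-q)·π₁(A,Y) + (1-p)·q·π₁(B,X) + (1-p)·(1-q)·π₁(B,Y)
= 0.5·0.25·6 + 0.5·0.75·6 + 0.5·0.25·7 + 0.5·0.75·1
= 4.25

E[P2] = 4.875 (similar calculation)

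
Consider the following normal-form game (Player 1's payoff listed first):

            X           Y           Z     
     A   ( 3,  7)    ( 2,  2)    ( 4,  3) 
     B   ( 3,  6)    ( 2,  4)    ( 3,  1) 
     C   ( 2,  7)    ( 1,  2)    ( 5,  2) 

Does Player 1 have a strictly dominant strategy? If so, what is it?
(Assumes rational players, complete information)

No strictly dominant strategy exists for Player 1

Work:
A strategy strictly dominates another if it gives a strictly higher payoff against every opponent action. Compare each pair of P1's strategies column-by-column:
  A vs B: [3 vs 3, 2 vs 2, 4 vs 3] → A does not strictly dominate B (column X: 3 ≤ 3)
  A vs C: [3 vs 2, 2 vs 1, 4 vs 5] → A does not strictly dominate C (column Z: 4 ≤ 5)
  B vs A: [3 vs 3, 2 vs 2, 3 vs 4] → B does not strictly dominate A (column X: 3 ≤ 3)
  B vs C: [3 vs 2, 2 vs 1, 3 vs 5] → B does not strictly dominate C (column Z: 3 ≤ 5)
  C vs A: [2 vs 3, 1 vs 2, 5 vs 4] → C does not strictly dominate A (column X: 2 ≤ 3)
  C vs B: [2 vs 3, 1 vs 2, 5 vs 3] → C does not strictly dominate B (column X: 2 ≤ 3)
No single strategy strictly dominates all others → no strictly dominant strategy.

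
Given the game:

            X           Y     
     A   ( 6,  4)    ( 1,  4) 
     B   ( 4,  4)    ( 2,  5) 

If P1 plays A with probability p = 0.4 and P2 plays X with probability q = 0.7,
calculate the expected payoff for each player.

E[P1] = 3.84, E[P2] = 4.18

Work:
E[P1] = p·q·π₁(A,X) + p·(1-q)·π₁(A,Y) + (1-p)·q·π₁(B,X) + (1-p)·(1-q)·π₁(B,Y)
= 0.4·0.7·6 + 0.4·0.3·1 + 0.6·0.7·4 + 0.6·0.3·2
= 3.84

E[P2] = 4.18 (similar calculation)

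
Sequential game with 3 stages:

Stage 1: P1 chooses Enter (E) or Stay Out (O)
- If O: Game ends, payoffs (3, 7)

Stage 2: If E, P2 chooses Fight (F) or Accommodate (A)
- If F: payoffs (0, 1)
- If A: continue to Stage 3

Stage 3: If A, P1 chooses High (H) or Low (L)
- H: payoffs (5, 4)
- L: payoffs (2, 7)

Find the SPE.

SPE: (E, A, H); Outcome (5, 4)

Work:
Stage 3: P1 chooses H (5 vs 2)
Stage 2: P2: F->1, A->4 (anticipating H). Choose A
Stage 1: P1: O->3, E->5 (anticipating A, H). Choose E
SPE path: E -> A -> H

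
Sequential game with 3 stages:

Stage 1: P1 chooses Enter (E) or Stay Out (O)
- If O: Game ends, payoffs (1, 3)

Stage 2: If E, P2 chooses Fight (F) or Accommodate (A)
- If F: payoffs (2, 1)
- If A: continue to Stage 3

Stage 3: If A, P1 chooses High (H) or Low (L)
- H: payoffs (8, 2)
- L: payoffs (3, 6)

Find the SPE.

SPE: (E, A, H); Outcome (8, 2)

Work:
Stage 3: P1 chooses H (8 vs 3)
Stage 2: P2: F->1, A->2 (anticipating H). Choose A
Stage 1: P1: O->1, E->8 (anticipating A, H). Choose E
SPE path: E -> A -> H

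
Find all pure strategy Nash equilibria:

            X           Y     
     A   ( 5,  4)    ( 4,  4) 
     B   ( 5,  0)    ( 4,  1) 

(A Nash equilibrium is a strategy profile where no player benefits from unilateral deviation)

Nash equilibrium: (A, X), (A, Y), (B, Y)

Work:
Best responses:
  P1 vs X: payoffs [5, 5] → best response A/B (payoff 5)
  P1 vs Y: payoffs [4, 4] → best response A/B (payoff 4)
  P2 vs A: payoffs [4, 4] → best response X/Y (payoff 4)
  P2 vs B: payoffs [0, 1] → best response Y (payoff 1)
Mutual best responses: (A,X), (A,Y), (B,Y) → Nash equilibria.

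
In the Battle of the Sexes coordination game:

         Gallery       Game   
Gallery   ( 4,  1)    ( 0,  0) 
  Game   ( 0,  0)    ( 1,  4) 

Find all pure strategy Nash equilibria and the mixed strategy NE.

Pure NE: (Gallery, Gallery) and (Game, Game); Mixed NE: p = 0.8, q = 0.2

Work:
Check pure NE:
(Gallery, Gallery): (4, 1) - no unilateral deviation beneficial
(Game, Game): (1, 4) - no unilateral deviation beneficial
Mixed NE: P1 plays Gallery with p = 0.8, P2 plays Gallery with q = 0.2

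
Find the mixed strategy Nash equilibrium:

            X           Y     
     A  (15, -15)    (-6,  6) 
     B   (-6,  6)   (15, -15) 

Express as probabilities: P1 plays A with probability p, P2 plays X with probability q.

p = 0.5, q = 0.5

Work:
Find probabilities that make opponent indifferent:
P2 chooses q to make P1 indifferent between A and B
P1 chooses p to make P2 indifferent between X and Y
Mixed NE: P1 plays (A: 0.5, B: 0.5), P2 plays (X: 0.5, Y: 0.5)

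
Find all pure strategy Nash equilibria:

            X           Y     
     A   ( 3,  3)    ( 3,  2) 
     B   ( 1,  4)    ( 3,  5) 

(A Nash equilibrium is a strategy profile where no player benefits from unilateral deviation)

Nash equilibrium: (A, X), (B, Y)

Work:
Best responses:
  P1 vs X: payoffs [3, 1] → best response A (payoff 3)
  P1 vs Y: payoffs [3, 3] → best response A/B (payoff 3)
  P2 vs A: payoffs [3, 2] → best response X (payoff 3)
  P2 vs B: payoffs [4, 5] → best response Y (payoff 5)
Mutual best responses: (A,X), (B,Y) → Nash equilibria.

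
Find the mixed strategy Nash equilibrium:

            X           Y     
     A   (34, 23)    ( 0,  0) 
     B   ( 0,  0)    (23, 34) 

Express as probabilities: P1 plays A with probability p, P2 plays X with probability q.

p = 0.5965, q = 0.4035

Work:
Find probabilities that make opponent indifferent:
P2 chooses q to make P1 indifferent between A and B
P1 chooses p to make P2 indifferent between X and Y
Mixed NE: P1 plays (A: 0.5965, B: 0.4035), P2 plays (X: 0.4035, Y: 0.5965)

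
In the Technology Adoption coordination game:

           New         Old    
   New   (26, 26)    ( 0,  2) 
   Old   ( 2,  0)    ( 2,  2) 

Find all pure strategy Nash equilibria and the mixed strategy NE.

Pure NE: (New, New) and (Old, Old); Mixed NE: p = 0.0769, q = 0.0769

Work:
Check pure NE:
(New, New): (26, 26) - no unilateral deviation beneficial
(Old, Old): (2, 2) - no unilateral deviation beneficial
Mixed NE: P1 plays New with p = 0.0769, P2 plays New with q = 0.0769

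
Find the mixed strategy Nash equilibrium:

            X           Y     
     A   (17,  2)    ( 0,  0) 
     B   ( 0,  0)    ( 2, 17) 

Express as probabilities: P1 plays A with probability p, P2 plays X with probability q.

p = 0.8947, q = 0.1053

Work:
Find probabilities that make opponent indifferent:
P2 chooses q to make P1 indifferent between A and B
P1 chooses p to make P2 indifferent between X and Y
Mixed NE: P1 plays (A: 0.8947, B: 0.1053), P2 plays (X: 0.1053, Y: 0.8947)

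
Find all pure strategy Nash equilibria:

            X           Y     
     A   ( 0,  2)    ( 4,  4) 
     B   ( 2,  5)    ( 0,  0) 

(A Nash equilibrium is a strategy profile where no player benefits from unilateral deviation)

Nash equilibrium: (A, Y), (B, X)

Work:
Best responses:
  P1 vs X: payoffs [0, 2] → best response B (payoff 2)
  P1 vs Y: payoffs [4, 0] → best response A (payoff 4)
  P2 vs A: payoffs [2, 4] → best response Y (payoff 4)
  P2 vs B: payoffs [5, 0] → best response X (payoff 5)
Mutual best responses: (A,Y), (B,X) → Nash equilibria.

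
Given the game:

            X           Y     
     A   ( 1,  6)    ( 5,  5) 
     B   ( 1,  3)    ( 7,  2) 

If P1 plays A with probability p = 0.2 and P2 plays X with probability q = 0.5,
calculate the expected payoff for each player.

E[P1] = 3.8, E[P2] = 3.1

Work:
E[P1] = p·q·π₁(A,X) + p·(1-q)·π₁(A,Y) + (1-p)·q·π₁(B,X) + (1-p)·(1-q)·π₁(B,Y)
= 0.2·0.5·1 + 0.2·0.5·5 + 0.8·0.5·1 + 0.8·0.5·7
= 3.8

E[P2] = 3.1 (similar calculation)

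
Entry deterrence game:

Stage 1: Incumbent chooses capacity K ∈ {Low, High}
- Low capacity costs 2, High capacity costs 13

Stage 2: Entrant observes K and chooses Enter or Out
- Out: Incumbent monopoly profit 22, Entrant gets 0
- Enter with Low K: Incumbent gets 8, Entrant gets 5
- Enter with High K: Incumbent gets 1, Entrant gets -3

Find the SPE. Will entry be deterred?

SPE: (High, Enter|Low, Out|High); Entry deterred. Incumbent net profit = 9

Work:
After Low K: Entrant enters (5 > 0)
After High K: Entrant stays out (-3 < 0)
Incumbent: Low → 8−2=6, High → 22−13=9
Incumbent chooses High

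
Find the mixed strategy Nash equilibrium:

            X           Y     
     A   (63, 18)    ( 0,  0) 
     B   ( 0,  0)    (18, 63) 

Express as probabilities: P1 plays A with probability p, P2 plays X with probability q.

p = 0.7778, q = 0.2222

Work:
Find probabilities that make opponent indifferent:
P2 chooses q to make P1 indifferent between A and B
P1 chooses p to make P2 indifferent between X and Y
Mixed NE: P1 plays (A: 0.7778, B: 0.2222), P2 plays (X: 0.2222, Y: 0.7778)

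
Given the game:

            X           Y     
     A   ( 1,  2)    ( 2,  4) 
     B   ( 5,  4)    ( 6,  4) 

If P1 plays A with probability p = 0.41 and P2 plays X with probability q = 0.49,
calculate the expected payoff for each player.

E[P1] = 3.87, E[P2] = 3.5982

Work:
E[P1] = p·q·π₁(A,X) + p·(1-q)·π₁(A,Y) + (1-p)·q·π₁(B,X) + (1-p)·(1-q)·π₁(B,Y)
= 0.41·0.49·1 + 0.41·0.51·2 + 0.59·0.49·5 + 0.59·0.51·6
= 3.87

E[P2] = 3.5982 (similar calculation)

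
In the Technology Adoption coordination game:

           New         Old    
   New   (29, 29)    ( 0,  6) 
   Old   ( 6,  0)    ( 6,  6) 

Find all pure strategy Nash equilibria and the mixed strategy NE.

Pure NE: (New, New) and (Old, Old); Mixed NE: p = 0.2069, q = 0.2069

Work:
Check pure NE:
(New, New): (29, 29) - no unilateral deviation beneficial
(Old, Old): (6, 6) - no unilateral deviation beneficial
Mixed NE: P1 plays New with p = 0.2069, P2 plays New with q = 0.2069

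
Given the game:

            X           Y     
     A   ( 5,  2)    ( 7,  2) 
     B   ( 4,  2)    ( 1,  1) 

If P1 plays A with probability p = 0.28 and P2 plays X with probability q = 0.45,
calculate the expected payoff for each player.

E[P1] = 3.4, E[P2] = 1.604

Work:
E[P1] = p·q·π₁(A,X) + p·(1-q)·π₁(A,Y) + (1-p)·q·π₁(B,X) + (1-p)·(1-q)·π₁(B,Y)
= 0.28·0.45·5 + 0.28·0.55·7 + 0.72·0.45·4 + 0.72·0.55·1
= 3.4

E[P2] = 1.604 (similar calculation)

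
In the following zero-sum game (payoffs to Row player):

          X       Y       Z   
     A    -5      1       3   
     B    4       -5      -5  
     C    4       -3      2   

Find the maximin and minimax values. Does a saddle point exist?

Maximin = -3, Minimax = 1, Saddle: False

Work:
Row minimums: [-5, -5, -3] → maximin = -3
Column maximums: [4, 1, 3] → minimax = 1
No saddle point (maximin ≠ minimax). Mixed strategy needed.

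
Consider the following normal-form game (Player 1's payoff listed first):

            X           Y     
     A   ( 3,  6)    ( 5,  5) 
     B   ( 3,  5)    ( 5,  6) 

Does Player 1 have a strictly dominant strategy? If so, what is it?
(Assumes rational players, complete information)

No strictly dominant strategy exists for Player 1

Work:
A strategy strictly dominates another if it gives a strictly higher payoff against every opponent action. Compare each pair of P1's strategies column-by-column:
  A vs B: [3 vs 3, 5 vs 5] → A does not strictly dominate B (column X: 3 ≤ 3)
  B vs A: [3 vs 3, 5 vs 5] → B does not strictly dominate A (column X: 3 ≤ 3)
No single strategy strictly dominates all others → no strictly dominant strategy.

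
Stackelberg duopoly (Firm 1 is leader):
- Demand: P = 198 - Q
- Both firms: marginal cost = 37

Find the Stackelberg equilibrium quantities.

q₁* (leader) = 80.5, q₂* (follower) = 40.25

Work:
Follower's reaction: q₂ = (a - c - q₁)/2
Leader substitutes: π₁ = q₁·(a - q₁ - (a-c-q₁)/2 - c)
FOC: q₁* = (198 - 37)/2 = 80.50
Then: q₂* = (198 - 37 - 80.5)/2 = 40.25
Leader has first-mover advantage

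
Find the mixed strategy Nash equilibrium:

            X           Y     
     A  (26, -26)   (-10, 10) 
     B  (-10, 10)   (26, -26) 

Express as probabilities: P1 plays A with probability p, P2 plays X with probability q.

p = 0.5, q = 0.5

Work:
Find probabilities that make opponent indifferent:
P2 chooses q to make P1 indifferent between A and B
P1 chooses p to make P2 indifferent between X and Y
Mixed NE: P1 plays (A: 0.5, B: 0.5), P2 plays (X: 0.5, Y: 0.5)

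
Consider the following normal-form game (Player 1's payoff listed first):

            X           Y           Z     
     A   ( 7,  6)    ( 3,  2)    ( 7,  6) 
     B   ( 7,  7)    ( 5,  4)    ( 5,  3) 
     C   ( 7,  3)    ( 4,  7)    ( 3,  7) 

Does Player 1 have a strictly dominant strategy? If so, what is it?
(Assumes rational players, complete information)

No strictly dominant strategy exists for Player 1

Work:
A strategy strictly dominates another if it gives a strictly higher payoff against every opponent action. Compare each pair of P1's strategies column-by-column:
  A vs B: [7 vs 7, 3 vs 5, 7 vs 5] → A does not strictly dominate B (column X: 7 ≤ 7)
  A vs C: [7 vs 7, 3 vs 4, 7 vs 3] → A does not strictly dominate C (column X: 7 ≤ 7)
  B vs A: [7 vs 7, 5 vs 3, 5 vs 7] → B does not strictly dominate A (column X: 7 ≤ 7)
  B vs C: [7 vs 7, 5 vs 4, 5 vs 3] → B does not strictly dominate C (column X: 7 ≤ 7)
  C vs A: [7 vs 7, 4 vs 3, 3 vs 7] → C does not strictly dominate A (column X: 7 ≤ 7)
  C vs B: [7 vs 7, 4 vs 5, 3 vs 5] → C does not strictly dominate B (column X: 7 ≤ 7)
No single strategy strictly dominates all others → no strictly dominant strategy.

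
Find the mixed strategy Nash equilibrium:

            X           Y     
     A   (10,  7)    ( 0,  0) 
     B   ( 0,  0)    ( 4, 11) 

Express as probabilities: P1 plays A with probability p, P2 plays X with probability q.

p = 0.6111, q = 0.2857

Work:
Find probabilities that make opponent indifferent:
P2 chooses q to make P1 indifferent between A and B
P1 chooses p to make P2 indifferent between X and Y
Mixed NE: P1 plays (A: 0.6111, B: 0.3889), P2 plays (X: 0.2857, Y: 0.7143)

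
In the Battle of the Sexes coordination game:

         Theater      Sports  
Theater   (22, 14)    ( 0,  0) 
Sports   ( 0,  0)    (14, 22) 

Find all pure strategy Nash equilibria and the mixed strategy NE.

Pure NE: (Theater, Theater) and (Sports, Sports); Mixed NE: p = 0.6111, q = 0.3889

Work:
Check pure NE:
(Theater, Theater): (22, 14) - no unilateral deviation beneficial
(Sports, Sports): (14, 22) - no unilateral deviation beneficial
Mixed NE: P1 plays Theater with p = 0.6111, P2 plays Theater with q = 0.3889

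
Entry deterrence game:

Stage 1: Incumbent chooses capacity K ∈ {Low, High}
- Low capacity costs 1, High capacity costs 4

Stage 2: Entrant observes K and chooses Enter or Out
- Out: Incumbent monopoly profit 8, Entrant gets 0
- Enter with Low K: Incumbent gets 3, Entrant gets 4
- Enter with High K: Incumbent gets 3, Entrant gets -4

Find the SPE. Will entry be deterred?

SPE: (High, Enter|Low, Out|High); Entry deterred. Incumbent net profit = 4

Work:
After Low K: Entrant enters (4 > 0)
After High K: Entrant stays out (-4 < 0)
Incumbent: Low → 3−1=2, High → 8−4=4
Incumbent chooses High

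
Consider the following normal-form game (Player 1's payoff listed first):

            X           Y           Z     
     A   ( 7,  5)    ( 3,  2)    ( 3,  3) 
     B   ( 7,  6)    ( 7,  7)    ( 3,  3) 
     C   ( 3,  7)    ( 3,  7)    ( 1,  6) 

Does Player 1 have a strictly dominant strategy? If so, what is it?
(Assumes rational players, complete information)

No strictly dominant strategy exists for Player 1

Work:
A strategy strictly dominates another if it gives a strictly higher payoff against every opponent action. Compare each pair of P1's strategies column-by-column:
  A vs B: [7 vs 7, 3 vs 7, 3 vs 3] → A does not strictly dominate B (column X: 7 ≤ 7)
  A vs C: [7 vs 3, 3 vs 3, 3 vs 1] → A does not strictly dominate C (column Y: 3 ≤ 3)
  B vs A: [7 vs 7, 7 vs 3, 3 vs 3] → B does not strictly dominate A (column X: 7 ≤ 7)
  B vs C: [7 vs 3, 7 vs 3, 3 vs 1] → B strictly dominates C
  C vs A: [3 vs 7, 3 vs 3, 1 vs 3] → C does not strictly dominate A (column X: 3 ≤ 7)
  C vs B: [3 vs 7, 3 vs 7, 1 vs 3] → C does not strictly dominate B (column X: 3 ≤ 7)
No single strategy strictly dominates all others → no strictly dominant strategy.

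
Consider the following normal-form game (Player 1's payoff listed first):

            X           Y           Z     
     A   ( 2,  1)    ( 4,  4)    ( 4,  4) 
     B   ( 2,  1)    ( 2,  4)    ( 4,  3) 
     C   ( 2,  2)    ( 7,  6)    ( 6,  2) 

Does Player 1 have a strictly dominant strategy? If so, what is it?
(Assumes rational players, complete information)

No strictly dominant strategy exists for Player 1

Work:
A strategy strictly dominates another if it gives a strictly higher payoff against every opponent action. Compare each pair of P1's strategies column-by-column:
  A vs B: [2 vs 2, 4 vs 2, 4 vs 4] → A does not strictly dominate B (column X: 2 ≤ 2)
  A vs C: [2 vs 2, 4 vs 7, 4 vs 6] → A does not strictly dominate C (column X: 2 ≤ 2)
  B vs A: [2 vs 2, 2 vs 4, 4 vs 4] → B does not strictly dominate A (column X: 2 ≤ 2)
  B vs C: [2 vs 2, 2 vs 7, 4 vs 6] → B does not strictly dominate C (column X: 2 ≤ 2)
  C vs A: [2 vs 2, 7 vs 4, 6 vs 4] → C does not strictly dominate A (column X: 2 ≤ 2)
  C vs B: [2 vs 2, 7 vs 2, 6 vs 4] → C does not strictly dominate B (column X: 2 ≤ 2)
No single strategy strictly dominates all others → no strictly dominant strategy.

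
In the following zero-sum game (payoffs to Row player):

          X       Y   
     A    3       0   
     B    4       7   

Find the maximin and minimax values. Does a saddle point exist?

Maximin = 4, Minimax = 4, Saddle: True

Work:
Row minimums: [0, 4] → maximin = 4
Column maximums: [4, 7] → minimax = 4
Saddle point exists! Game value = 4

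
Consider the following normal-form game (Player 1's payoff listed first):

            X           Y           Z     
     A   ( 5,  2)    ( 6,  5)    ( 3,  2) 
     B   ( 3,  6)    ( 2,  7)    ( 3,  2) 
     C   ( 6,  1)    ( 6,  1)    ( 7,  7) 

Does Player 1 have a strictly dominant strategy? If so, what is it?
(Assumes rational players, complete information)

No strictly dominant strategy exists for Player 1

Work:
A strategy strictly dominates another if it gives a strictly higher payoff against every opponent action. Compare each pair of P1's strategies column-by-column:
  A vs B: [5 vs 3, 6 vs 2, 3 vs 3] → A does not strictly dominate B (column Z: 3 ≤ 3)
  A vs C: [5 vs 6, 6 vs 6, 3 vs 7] → A does not strictly dominate C (column X: 5 ≤ 6)
  B vs A: [3 vs 5, 2 vs 6, 3 vs 3] → B does not strictly dominate A (column X: 3 ≤ 5)
  B vs C: [3 vs 6, 2 vs 6, 3 vs 7] → B does not strictly dominate C (column X: 3 ≤ 6)
  C vs A: [6 vs 5, 6 vs 6, 7 vs 3] → C does not strictly dominate A (column Y: 6 ≤ 6)
  C vs B: [6 vs 3, 6 vs 2, 7 vs 3] → C strictly dominates B
No single strategy strictly dominates all others → no strictly dominant strategy.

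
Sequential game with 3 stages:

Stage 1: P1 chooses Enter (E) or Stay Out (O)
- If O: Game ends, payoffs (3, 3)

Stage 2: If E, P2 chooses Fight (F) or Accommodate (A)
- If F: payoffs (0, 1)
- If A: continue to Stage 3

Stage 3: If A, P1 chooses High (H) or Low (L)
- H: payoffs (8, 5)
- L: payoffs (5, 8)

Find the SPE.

SPE: (E, A, H); Outcome (8, 5)

Work:
Stage 3: P1 chooses H (8 vs 5)
Stage 2: P2: F->1, A->5 (anticipating H). Choose A
Stage 1: P1: O->3, E->8 (anticipating A, H). Choose E
SPE path: E -> A -> H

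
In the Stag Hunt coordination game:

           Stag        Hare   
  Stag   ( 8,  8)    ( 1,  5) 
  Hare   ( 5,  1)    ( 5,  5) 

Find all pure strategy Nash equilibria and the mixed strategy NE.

Pure NE: (Stag, Stag) and (Hare, Hare); Mixed NE: p = 0.5714, q = 0.5714

Work:
Check pure NE:
(Stag, Stag): (8, 8) - no unilateral deviation beneficial
(Hare, Hare): (5, 5) - no unilateral deviation beneficial
Mixed NE: P1 plays Stag with p = 0.5714, P2 plays Stag with q = 0.5714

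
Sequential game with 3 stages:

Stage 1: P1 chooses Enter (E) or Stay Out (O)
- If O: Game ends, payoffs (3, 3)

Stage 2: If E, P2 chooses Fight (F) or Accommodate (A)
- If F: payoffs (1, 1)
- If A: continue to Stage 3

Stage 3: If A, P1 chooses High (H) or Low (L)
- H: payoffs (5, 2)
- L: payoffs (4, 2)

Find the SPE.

SPE: (E, A, H); Outcome (5, 2)

Work:
Stage 3: P1 chooses H (5 vs 4)
Stage 2: P2: F->1, A->2 (anticipating H). Choose A
Stage 1: P1: O->3, E->5 (anticipating A, H). Choose E
SPE path: E -> A -> H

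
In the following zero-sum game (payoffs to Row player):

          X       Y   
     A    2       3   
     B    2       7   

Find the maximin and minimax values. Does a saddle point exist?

Maximin = 2, Minimax = 2, Saddle: True

Work:
Row minimums: [2, 2] → maximin = 2
Column maximums: [2, 7] → minimax = 2
Saddle point exists! Game value = 2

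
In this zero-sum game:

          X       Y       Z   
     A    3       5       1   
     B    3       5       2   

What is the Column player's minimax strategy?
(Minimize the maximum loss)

Column should play Z, value = 2

Work:
Column player minimizes Row's maximum payoff:
Column X: max payoff to Row = 3
Column Y: max payoff to Row = 5
Column Z: max payoff to Row = 2
Minimum is 2, achieved by column Z.
Minimax strategy: Z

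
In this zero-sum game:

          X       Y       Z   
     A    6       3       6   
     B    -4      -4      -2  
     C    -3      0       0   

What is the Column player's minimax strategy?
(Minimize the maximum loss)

Column should play Y, value = 3

Work:
Column player minimizes Row's maximum payoff:
Column X: max payoff to Row = 6
Column Y: max payoff to Row = 3
Column Z: max payoff to Row = 6
Minimum is 3, achieved by column Y.
Minimax strategy: Y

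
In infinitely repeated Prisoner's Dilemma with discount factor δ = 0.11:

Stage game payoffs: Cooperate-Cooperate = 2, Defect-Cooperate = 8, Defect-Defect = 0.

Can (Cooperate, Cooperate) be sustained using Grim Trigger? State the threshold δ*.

δ* = 0.75; since δ = 0.11 < 0.75, cooperation cannot be sustained

Work:
For Grim Trigger:
Cooperate forever: 2/(1-δ)
Defect then punished: 8 + 0·δ/(1-δ)
Need: 2/(1-δ) ≥ 8 + 0·δ/(1-δ)
Solving: δ ≥ (T-R)/(T-P) = (8-2)/(8-0) = 0.75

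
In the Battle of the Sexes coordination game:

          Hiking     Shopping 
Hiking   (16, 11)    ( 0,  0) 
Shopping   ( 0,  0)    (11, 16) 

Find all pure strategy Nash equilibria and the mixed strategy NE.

Pure NE: (Hiking, Hiking) and (Shopping, Shopping); Mixed NE: p = 0.5926, q = 0.4074

Work:
Check pure NE:
(Hiking, Hiking): (16, 11) - no unilateral deviation beneficial
(Shopping, Shopping): (11, 16) - no unilateral deviation beneficial
Mixed NE: P1 plays Hiking with p = 0.5926, P2 plays Hiking with q = 0.4074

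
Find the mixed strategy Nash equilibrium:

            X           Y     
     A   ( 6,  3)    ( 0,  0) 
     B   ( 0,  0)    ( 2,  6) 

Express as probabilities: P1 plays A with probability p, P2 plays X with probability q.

p = 0.6667, q = 0.25

Work:
Find probabilities that make opponent indifferent:
P2 chooses q to make P1 indifferent between A and B
P1 chooses p to make P2 indifferent between X and Y
Mixed NE: P1 plays (A: 0.6667, B: 0.3333), P2 plays (X: 0.25, Y: 0.75)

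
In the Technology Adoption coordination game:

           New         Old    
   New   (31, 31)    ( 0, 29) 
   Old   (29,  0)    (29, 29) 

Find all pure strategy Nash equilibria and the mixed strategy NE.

Pure NE: (New, New) and (Old, Old); Mixed NE: p = 0.9355, q = 0.9355

Work:
Check pure NE:
(New, New): (31, 31) - no unilateral deviation beneficial
(Old, Old): (29, 29) - no unilateral deviation beneficial
Mixed NE: P1 plays New with p = 0.9355, P2 plays New with q = 0.9355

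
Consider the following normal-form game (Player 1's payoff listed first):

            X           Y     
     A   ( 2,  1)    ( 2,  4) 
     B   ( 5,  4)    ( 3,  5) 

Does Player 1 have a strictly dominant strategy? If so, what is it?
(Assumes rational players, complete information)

Yes, Player 1's strictly dominant strategy is B

Work:
A strategy strictly dominates another if it gives a strictly higher payoff against every opponent action. Compare each pair of P1's strategies column-by-column:
  A vs B: [2 vs 5, 2 vs 3] → A does not strictly dominate B (column X: 2 ≤ 5)
  B vs A: [5 vs 2, 3 vs 2] → B strictly dominates A
B strictly dominates every other strategy → strictly dominant.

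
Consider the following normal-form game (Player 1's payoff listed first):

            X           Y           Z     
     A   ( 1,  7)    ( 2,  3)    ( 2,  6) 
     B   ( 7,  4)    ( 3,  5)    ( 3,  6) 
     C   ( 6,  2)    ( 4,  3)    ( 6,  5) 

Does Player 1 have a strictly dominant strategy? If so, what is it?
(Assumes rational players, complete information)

No strictly dominant strategy exists for Player 1

Work:
A strategy strictly dominates another if it gives a strictly higher payoff against every opponent action. Compare each pair of P1's strategies column-by-column:
  A vs B: [1 vs 7, 2 vs 3, 2 vs 3] → A does not strictly dominate B (column X: 1 ≤ 7)
  A vs C: [1 vs 6, 2 vs 4, 2 vs 6] → A does not strictly dominate C (column X: 1 ≤ 6)
  B vs A: [7 vs 1, 3 vs 2, 3 vs 2] → B strictly dominates A
  B vs C: [7 vs 6, 3 vs 4, 3 vs 6] → B does not strictly dominate C (column Y: 3 ≤ 4)
  C vs A: [6 vs 1, 4 vs 2, 6 vs 2] → C strictly dominates A
  C vs B: [6 vs 7, 4 vs 3, 6 vs 3] → C does not strictly dominate B (column X: 6 ≤ 7)
No single strategy strictly dominates all others → no strictly dominant strategy.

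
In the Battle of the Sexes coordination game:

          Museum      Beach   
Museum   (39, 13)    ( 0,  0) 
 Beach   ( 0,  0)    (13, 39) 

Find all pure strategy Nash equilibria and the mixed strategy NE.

Pure NE: (Museum, Museum) and (Beach, Beach); Mixed NE: p = 0.75, q = 0.25

Work:
Check pure NE:
(Museum, Museum): (39, 13) - no unilateral deviation beneficial
(Beach, Beach): (13, 39) - no unilateral deviation beneficial
Mixed NE: P1 plays Museum with p = 0.75, P2 plays Museum with q = 0.25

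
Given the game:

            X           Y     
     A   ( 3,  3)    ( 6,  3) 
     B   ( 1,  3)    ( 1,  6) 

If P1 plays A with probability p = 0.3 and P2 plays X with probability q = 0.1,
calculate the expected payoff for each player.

E[P1] = 2.41, E[P2] = 4.89

Work:
E[P1] = p·q·π₁(A,X) + p·(1-q)·π₁(A,Y) + (1-p)·q·π₁(B,X) + (1-p)·(1-q)·π₁(B,Y)
= 0.3·0.1·3 + 0.3·0.9·6 + 0.7·0.1·1 + 0.7·0.9·1
= 2.41

E[P2] = 4.89 (similar calculation)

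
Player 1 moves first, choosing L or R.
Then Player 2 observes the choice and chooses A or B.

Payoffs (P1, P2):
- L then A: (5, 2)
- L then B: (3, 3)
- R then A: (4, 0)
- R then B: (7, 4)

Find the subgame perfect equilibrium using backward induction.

P1 plays R, P2 plays B after L and B after R; Payoff (7, 4)

Work:
Backward induction:
After L: P2 chooses B → P1 gets 3
After R: P2 chooses B → P1 gets 7
P1 chooses R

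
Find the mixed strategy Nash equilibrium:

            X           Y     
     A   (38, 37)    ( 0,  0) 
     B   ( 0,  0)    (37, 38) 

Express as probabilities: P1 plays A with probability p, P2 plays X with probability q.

p = 0.5067, q = 0.4933

Work:
Find probabilities that make opponent indifferent:
P2 chooses q to make P1 indifferent between A and B
P1 chooses p to make P2 indifferent between X and Y
Mixed NE: P1 plays (A: 0.5067, B: 0.4933), P2 plays (X: 0.4933, Y: 0.5067)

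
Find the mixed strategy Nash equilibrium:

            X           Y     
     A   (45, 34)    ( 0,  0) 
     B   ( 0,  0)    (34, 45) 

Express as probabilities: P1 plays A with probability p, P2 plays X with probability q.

p = 0.5696, q = 0.4304

Work:
Find probabilities that make opponent indifferent:
P2 chooses q to make P1 indifferent between A and B
P1 chooses p to make P2 indifferent between X and Y
Mixed NE: P1 plays (A: 0.5696, B: 0.4304), P2 plays (X: 0.4304, Y: 0.5696)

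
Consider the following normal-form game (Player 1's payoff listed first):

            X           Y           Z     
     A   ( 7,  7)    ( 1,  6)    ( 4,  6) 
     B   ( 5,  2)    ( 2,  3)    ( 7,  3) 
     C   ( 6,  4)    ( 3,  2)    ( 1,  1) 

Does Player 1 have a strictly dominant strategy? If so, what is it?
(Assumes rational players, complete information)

No strictly dominant strategy exists for Player 1

Work:
A strategy strictly dominates another if it gives a strictly higher payoff against every opponent action. Compare each pair of P1's strategies column-by-column:
  A vs B: [7 vs 5, 1 vs 2, 4 vs 7] → A does not strictly dominate B (column Y: 1 ≤ 2)
  A vs C: [7 vs 6, 1 vs 3, 4 vs 1] → A does not strictly dominate C (column Y: 1 ≤ 3)
  B vs A: [5 vs 7, 2 vs 1, 7 vs 4] → B does not strictly dominate A (column X: 5 ≤ 7)
  B vs C: [5 vs 6, 2 vs 3, 7 vs 1] → B does not strictly dominate C (column X: 5 ≤ 6)
  C vs A: [6 vs 7, 3 vs 1, 1 vs 4] → C does not strictly dominate A (column X: 6 ≤ 7)
  C vs B: [6 vs 5, 3 vs 2, 1 vs 7] → C does not strictly dominate B (column Z: 1 ≤ 7)
No single strategy strictly dominates all others → no strictly dominant strategy.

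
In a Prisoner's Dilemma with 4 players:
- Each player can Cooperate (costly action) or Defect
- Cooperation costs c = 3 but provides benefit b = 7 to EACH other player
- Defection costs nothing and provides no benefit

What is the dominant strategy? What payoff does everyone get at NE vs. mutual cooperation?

Dominant: Defect; NE payoff = 0; Coop payoff = 18

Work:
Defect dominates (saves cost c = 3, benefit to others is external)
NE: All defect → everyone gets 0
If all cooperate: each receives (3)×7 - 3 = 18
Social dilemma: 18 > 0 but NE gives 0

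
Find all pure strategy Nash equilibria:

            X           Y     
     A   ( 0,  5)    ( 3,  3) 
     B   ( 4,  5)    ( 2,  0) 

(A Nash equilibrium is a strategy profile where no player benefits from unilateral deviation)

Nash equilibrium: (B, X)

Work:
Best responses:
  P1 vs X: payoffs [0, 4] → best response B (payoff 4)
  P1 vs Y: payoffs [3, 2] → best response A (payoff 3)
  P2 vs A: payoffs [5, 3] → best response X (payoff 5)
  P2 vs B: payoffs [5, 0] → best response X (payoff 5)
Mutual best responses: (B,X) → Nash equilibria.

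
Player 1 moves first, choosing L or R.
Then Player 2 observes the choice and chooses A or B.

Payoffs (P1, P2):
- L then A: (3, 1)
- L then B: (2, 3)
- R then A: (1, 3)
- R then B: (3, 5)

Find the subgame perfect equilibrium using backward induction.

P1 plays R, P2 plays B after L and B after R; Payoff (3, 5)

Work:
Backward induction:
After L: P2 chooses B → P1 gets 2
After R: P2 chooses B → P1 gets 3
P1 chooses R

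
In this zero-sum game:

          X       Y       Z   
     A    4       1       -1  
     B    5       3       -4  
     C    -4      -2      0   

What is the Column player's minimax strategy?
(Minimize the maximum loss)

Column should play Z, value = 0

Work:
Column player minimizes Row's maximum payoff:
Column X: max payoff to Row = 5
Column Y: max payoff to Row = 3
Column Z: max payoff to Row = 0
Minimum is 0, achieved by column Z.
Minimax strategy: Z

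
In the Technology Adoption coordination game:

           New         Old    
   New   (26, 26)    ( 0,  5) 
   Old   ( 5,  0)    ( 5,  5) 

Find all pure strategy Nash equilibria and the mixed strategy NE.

Pure NE: (New, New) and (Old, Old); Mixed NE: p = 0.1923, q = 0.1923

Work:
Check pure NE:
(New, New): (26, 26) - no unilateral deviation beneficial
(Old, Old): (5, 5) - no unilateral deviation beneficial
Mixed NE: P1 plays New with p = 0.1923, P2 plays New with q = 0.1923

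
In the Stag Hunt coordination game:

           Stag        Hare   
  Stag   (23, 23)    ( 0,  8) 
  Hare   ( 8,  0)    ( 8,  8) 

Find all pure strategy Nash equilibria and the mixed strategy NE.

Pure NE: (Stag, Stag) and (Hare, Hare); Mixed NE: p = 0.3478, q = 0.3478

Work:
Check pure NE:
(Stag, Stag): (23, 23) - no unilateral deviation beneficial
(Hare, Hare): (8, 8) - no unilateral deviation beneficial
Mixed NE: P1 plays Stag with p = 0.3478, P2 plays Stag with q = 0.3478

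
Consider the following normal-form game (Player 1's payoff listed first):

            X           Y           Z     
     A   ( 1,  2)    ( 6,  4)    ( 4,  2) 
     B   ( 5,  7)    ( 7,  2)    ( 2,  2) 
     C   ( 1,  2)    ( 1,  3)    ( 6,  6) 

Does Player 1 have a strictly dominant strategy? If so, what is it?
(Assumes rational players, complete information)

No strictly dominant strategy exists for Player 1

Work:
A strategy strictly dominates another if it gives a strictly higher payoff against every opponent action. Compare each pair of P1's strategies column-by-column:
  A vs B: [1 vs 5, 6 vs 7, 4 vs 2] → A does not strictly dominate B (column X: 1 ≤ 5)
  A vs C: [1 vs 1, 6 vs 1, 4 vs 6] → A does not strictly dominate C (column X: 1 ≤ 1)
  B vs A: [5 vs 1, 7 vs 6, 2 vs 4] → B does not strictly dominate A (column Z: 2 ≤ 4)
  B vs C: [5 vs 1, 7 vs 1, 2 vs 6] → B does not strictly dominate C (column Z: 2 ≤ 6)
  C vs A: [1 vs 1, 1 vs 6, 6 vs 4] → C does not strictly dominate A (column X: 1 ≤ 1)
  C vs B: [1 vs 5, 1 vs 7, 6 vs 2] → C does not strictly dominate B (column X: 1 ≤ 5)
No single strategy strictly dominates all others → no strictly dominant strategy.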